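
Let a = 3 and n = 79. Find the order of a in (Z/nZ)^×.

78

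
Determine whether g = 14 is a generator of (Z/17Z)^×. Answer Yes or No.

φ(17) = 17 − 1 = 16 = 2^4.
Test 14^(16/q) mod 17 for each prime factor q of 16:
14^8 ≡ 16 (mod 17)  [q = 2: ≢ 1 ✓]
Every test exponent gives a nontrivial residue, hence 14 generates the full group.

Yes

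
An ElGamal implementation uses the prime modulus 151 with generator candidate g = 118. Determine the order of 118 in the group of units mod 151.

3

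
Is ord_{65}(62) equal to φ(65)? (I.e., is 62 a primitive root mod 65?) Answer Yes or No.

No

65 = 5 · 13 is a product of two distinct odd primes, so (Z/65Z)^× ≅ (Z/5Z)^× × (Z/13Z)^× is not cyclic.
No primitive root modulo 65 exists; in particular 62 is not one.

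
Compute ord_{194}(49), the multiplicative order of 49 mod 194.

ord(49) | φ(194) = φ(2)·φ(97) = 1·96 = 96 = 2^5 · 3.
Divisors of 96: 1, 2, 3, 4, 6, 8, 12, 16, 24, 32, 48, 96.
Compute 49^d (mod 194) for the divisors d until we hit 1:
49^1 ≡ 49
49^2 ≡ 73
49^3 ≡ 85
49^4 ≡ 91
49^6 ≡ 47
49^8 ≡ 133
49^12 ≡ 75
49^16 ≡ 35
49^24 ≡ 193
49^32 ≡ 61
49^48 ≡ 1
So ord_194(49) = 48.

48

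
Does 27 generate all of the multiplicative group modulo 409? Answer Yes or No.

No

φ(409) = 409 − 1 = 408 = 2^3 · 3 · 17.
It suffices to check that the order of 27 is not a proper divisor of 408: compute 27^(408/q) for q ∈ {2, 3, 17}.
27^204 ≡ 1 (mod 409)  [q = 2: ≡ 1 ✗]
27^136 ≡ 1 (mod 409)  [q = 3: ≡ 1 ✗]
27^24 ≡ 125 (mod 409)  [q = 17: ≢ 1 ✓]
The check at q = 2 fails, so 27 generates a proper subgroup.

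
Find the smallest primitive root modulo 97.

φ(97) = 97 − 1 = 96 = 2^5 · 3.
g is a primitive root iff g^(96/q) ≢ 1 (mod 97) for each prime q ∈ {2, 3}.
g = 2: 2^48 ≡ 1 — hits 1, so not a primitive root.
g = 3: 3^48 ≡ 1 — hits 1, so not a primitive root.
g = 4: 4^48 ≡ 1 — hits 1, so not a primitive root.
g = 5: 5^48 ≡ 96; 5^32 ≡ 35 — none is 1, so 5 is a primitive root.
The smallest primitive root modulo 97 is 5.

5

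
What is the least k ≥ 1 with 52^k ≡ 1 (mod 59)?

Since 52 ∈ (Z/59Z)^×, its order divides φ(59) = 59 − 1 = 58 = 2 · 29.
Divisors of 58: 1, 2, 29, 58.
Evaluate successive powers at the divisors of 58:
52^1 ≡ 52 (mod 59)
52^2 ≡ 49 (mod 59)
52^29 ≡ 58 (mod 59)
52^58 ≡ 1 (mod 59) ✓
The smallest such exponent is 58, so the order of 52 is 58.

58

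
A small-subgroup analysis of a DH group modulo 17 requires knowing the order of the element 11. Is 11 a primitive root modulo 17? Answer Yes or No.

Yes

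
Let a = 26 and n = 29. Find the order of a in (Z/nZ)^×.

28

Since 26 ∈ (Z/29Z)^×, its order divides φ(29) = 29 − 1 = 28 = 2^2 · 7.
Divisors of 28: 1, 2, 4, 7, 14, 28.
Compute 26^d (mod 29) for the divisors d until we hit 1:
26^1 ≡ 26 (mod 29)
26^2 ≡ 9 (mod 29)
26^4 ≡ 23 (mod 29)
26^7 ≡ 17 (mod 29)
26^14 ≡ 28 (mod 29)
26^28 ≡ 1 (mod 29) ✓
Therefore the multiplicative order of 26 modulo 29 is 28.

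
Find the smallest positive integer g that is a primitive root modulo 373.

φ(373) = 373 − 1 = 372 = 2^2 · 3 · 31.
g is a primitive root iff g^(372/q) ≢ 1 (mod 373) for each prime q ∈ {2, 3, 31}.
g = 2: 2^186 ≡ 372; 2^124 ≡ 284; 2^12 ≡ 366 — none is 1, so 2 is a primitive root.
The smallest primitive root modulo 373 is 2.

2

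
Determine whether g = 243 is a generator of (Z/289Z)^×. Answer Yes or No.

Yes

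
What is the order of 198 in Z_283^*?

282

By Lagrange's theorem, ord_283(198) divides φ(283) = 283 − 1 = 282 = 2 · 3 · 47.
Divisors of 282: 1, 2, 3, 6, 47, 94, 141, 282.
Check 198^d mod 283 for each divisor in increasing order:
198^1 ≡ 198 (mod 283)
198^2 ≡ 150 (mod 283)
198^3 ≡ 268 (mod 283)
198^6 ≡ 225 (mod 283)
198^47 ≡ 239 (mod 283)
198^94 ≡ 238 (mod 283)
198^141 ≡ 282 (mod 283)
198^282 ≡ 1 (mod 283) ✓
Hence ord(198) = 282.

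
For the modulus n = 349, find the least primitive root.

φ(349) = 349 − 1 = 348 = 2^2 · 3 · 29.
Test candidates g = 2, 3, … against the prime factors q ∈ {2, 3, 29} of φ(349): g is a generator iff g^(348/q) ≢ 1 for every such q.
g = 2: 2^174 ≡ 348; 2^116 ≡ 226; 2^12 ≡ 257 — none is 1, so 2 is a primitive root.
The smallest primitive root modulo 349 is 2.

2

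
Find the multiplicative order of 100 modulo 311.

155

By Lagrange's theorem, ord_311(100) divides φ(311) = 311 − 1 = 310 = 2 · 5 · 31.
Divisors of 310: 1, 2, 5, 10, 31, 62, 155, 310.
Compute 100^d (mod 311) for the divisors d until we hit 1:
100^1 ≡ 100 (mod 311)
100^2 ≡ 48 (mod 311)
100^5 ≡ 260 (mod 311)
100^10 ≡ 113 (mod 311)
100^31 ≡ 6 (mod 311)
100^62 ≡ 36 (mod 311)
100^155 ≡ 1 (mod 311) ✓
So ord_311(100) = 155.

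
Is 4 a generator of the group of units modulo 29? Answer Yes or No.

φ(29) = 29 − 1 = 28 = 2^2 · 7.
4 is a primitive root mod 29 iff 4^(φ(29)/q) ≢ 1 for every prime q | φ(29), i.e. q ∈ {2, 7}.
4^14 ≡ 1 (mod 29)  [q = 2: ≡ 1 ✗]
4^4 ≡ 24 (mod 29)  [q = 7: ≢ 1 ✓]
4^14 ≡ 1 shows ord(4) | 14, strictly less than φ(29); not a primitive root.

No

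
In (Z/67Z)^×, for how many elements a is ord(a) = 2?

1

φ(67) = 67 − 1 = 66 = 2 · 3 · 11.
Since (Z/67Z)^× is cyclic of order 66, the number of elements of order d is φ(d) when d | 66 and 0 otherwise.
2 | 66, and φ(2) = 2 − 1 = 1.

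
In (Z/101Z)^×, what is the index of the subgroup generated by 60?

Since 60 ∈ (Z/101Z)^×, its order divides φ(101) = 101 − 1 = 100 = 2^2 · 5^2.
Divisors of 100: 1, 2, 4, 5, 10, 20, 25, 50, 100.
Evaluate successive powers at the divisors of 100:
60^1 ≡ 60 (mod 101)
60^2 ≡ 65 (mod 101)
60^4 ≡ 84 (mod 101)
60^5 ≡ 91 (mod 101)
60^10 ≡ 100 (mod 101)
60^20 ≡ 1 (mod 101) ✓
Thus |⟨60⟩| = ord(60) = 20.
The index is φ(101) / ord(60) = 100 / 20 = 5.

5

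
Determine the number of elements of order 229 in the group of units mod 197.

0

φ(197) = 197 − 1 = 196 = 2^2 · 7^2.
Since (Z/197Z)^× is cyclic of order 196, the number of elements of order d is φ(d) when d | 196 and 0 otherwise.
229 does not divide 196, so no element of (Z/197Z)^× has order 229.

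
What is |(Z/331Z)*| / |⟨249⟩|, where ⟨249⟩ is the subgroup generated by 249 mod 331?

1

The order of 249 must divide φ(331) = 331 − 1 = 330 = 2 · 3 · 5 · 11.
Divisors of 330: 1, 2, 3, 5, 6, 10, 11, 15, 22, 30, 33, 55, 66, 110, 165, 330.
Evaluate successive powers at the divisors of 330:
249^1 ≡ 249 (mod 331)
249^2 ≡ 104 (mod 331)
249^3 ≡ 78 (mod 331)
249^5 ≡ 168 (mod 331)
249^6 ≡ 126 (mod 331)
249^10 ≡ 89 (mod 331)
249^11 ≡ 315 (mod 331)
249^15 ≡ 57 (mod 331)
249^22 ≡ 256 (mod 331)
249^30 ≡ 270 (mod 331)
249^33 ≡ 207 (mod 331)
249^55 ≡ 32 (mod 331)
249^66 ≡ 150 (mod 331)
249^110 ≡ 31 (mod 331)
249^165 ≡ 330 (mod 331)
249^330 ≡ 1 (mod 331) ✓
So ord_331(249) = 330, hence |⟨249⟩| = 330.
The index is φ(331) / ord(249) = 330 / 330 = 1.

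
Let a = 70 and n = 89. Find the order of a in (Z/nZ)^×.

Since 70 ∈ (Z/89Z)^×, its order divides φ(89) = 89 − 1 = 88 = 2^3 · 11.
Divisors of 88: 1, 2, 4, 8, 11, 22, 44, 88.
Check 70^d mod 89 for each divisor in increasing order:
70^1 ≡ 70
70^2 ≡ 5
70^4 ≡ 25
70^8 ≡ 2
70^11 ≡ 77
70^22 ≡ 55
70^44 ≡ 88
70^88 ≡ 1
So ord_89(70) = 88.

88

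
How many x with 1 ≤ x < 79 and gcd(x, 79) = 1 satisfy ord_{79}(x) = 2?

1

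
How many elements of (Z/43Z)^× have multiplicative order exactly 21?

12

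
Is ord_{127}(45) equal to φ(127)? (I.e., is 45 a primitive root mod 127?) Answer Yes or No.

φ(127) = 127 − 1 = 126 = 2 · 3^2 · 7.
An element g generates (Z/127Z)^× iff g^(126/q) ≢ 1 (mod 127) for each prime q ∈ {2, 3, 7}.
45^63 ≡ 126 (mod 127)  [q = 2: ≢ 1 ✓]
45^42 ≡ 19 (mod 127)  [q = 3: ≢ 1 ✓]
45^18 ≡ 8 (mod 127)  [q = 7: ≢ 1 ✓]
All checks pass, so 45 has order 126 and is a primitive root modulo 127.

Yes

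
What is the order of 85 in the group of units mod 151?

The order of 85 must divide φ(151) = 151 − 1 = 150 = 2 · 3 · 5^2.
Divisors of 150: 1, 2, 3, 5, 6, 10, 15, 25, 30, 50, 75, 150.
Evaluate successive powers at the divisors of 150:
85^1 ≡ 85 (mod 151)
85^2 ≡ 128 (mod 151)
85^3 ≡ 8 (mod 151)
85^5 ≡ 118 (mod 151)
85^6 ≡ 64 (mod 151)
85^10 ≡ 32 (mod 151)
85^15 ≡ 1 (mod 151) ✓
Hence ord(85) = 15.

15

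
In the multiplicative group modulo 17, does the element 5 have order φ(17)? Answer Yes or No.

Yes

φ(17) = 17 − 1 = 16 = 2^4.
It suffices to check that the order of 5 is not a proper divisor of 16: compute 5^(16/q) for q ∈ {2}.
5^8 ≡ 16 (mod 17)  [q = 2: ≢ 1 ✓]
None equal 1, so ord_17(5) = 16: 5 is a primitive root.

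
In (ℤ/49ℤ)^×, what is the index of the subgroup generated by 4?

ord(4) | φ(49) = φ(7^2) = 7·(7−1) = 42 = 2 · 3 · 7.
Divisors of 42: 1, 2, 3, 6, 7, 14, 21, 42.
Compute 4^d (mod 49) for the divisors d until we hit 1:
4^1 ≡ 4
4^2 ≡ 16
4^3 ≡ 15
4^6 ≡ 29
4^7 ≡ 18
4^14 ≡ 30
4^21 ≡ 1
So ord_49(4) = 21, hence |⟨4⟩| = 21.
[(Z/49Z)^× : ⟨4⟩] = 42/21 = 2.

2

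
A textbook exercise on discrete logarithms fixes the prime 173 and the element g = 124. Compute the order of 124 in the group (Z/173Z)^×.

43

Since 124 ∈ (Z/173Z)^×, its order divides φ(173) = 173 − 1 = 172 = 2^2 · 43.
Divisors of 172: 1, 2, 4, 43, 86, 172.
Evaluate successive powers at the divisors of 172:
124^1 ≡ 124 (mod 173)
124^2 ≡ 152 (mod 173)
124^4 ≡ 95 (mod 173)
124^43 ≡ 1 (mod 173) ✓
Hence ord(124) = 43.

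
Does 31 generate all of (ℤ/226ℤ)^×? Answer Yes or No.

No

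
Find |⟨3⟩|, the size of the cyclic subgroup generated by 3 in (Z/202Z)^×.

ord(3) | φ(202) = φ(2)·φ(101) = 1·100 = 100 = 2^2 · 5^2.
Divisors of 100: 1, 2, 4, 5, 10, 20, 25, 50, 100.
Check 3^d mod 202 for each divisor in increasing order:
3^1 ≡ 3
3^2 ≡ 9
3^4 ≡ 81
3^5 ≡ 41
3^10 ≡ 65
3^20 ≡ 185
3^25 ≡ 111
3^50 ≡ 201
3^100 ≡ 1
Hence ord(3) = 100.

100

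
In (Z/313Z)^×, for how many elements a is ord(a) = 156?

φ(313) = 313 − 1 = 312 = 2^3 · 3 · 13.
(Z/313Z)^× is cyclic (|G| = 312); a cyclic group of order m has exactly φ(d) elements of each order d | m, and none otherwise.
156 = 2^2 · 3 · 13 divides 312, and φ(156) = 48.

48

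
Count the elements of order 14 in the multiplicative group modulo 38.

φ(38) = φ(2)·φ(19) = 1·18 = 18 = 2 · 3^2.
(Z/38Z)^× is cyclic (|G| = 18); a cyclic group of order m has exactly φ(d) elements of each order d | m, and none otherwise.
14 does not divide 18, so no element of (Z/38Z)^× has order 14.

0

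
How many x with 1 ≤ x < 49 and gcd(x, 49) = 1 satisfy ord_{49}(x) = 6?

2

φ(49) = φ(7^2) = 7·(7−1) = 42 = 2 · 3 · 7.
In a cyclic group of order 42, there are φ(d) elements of order d for each divisor d of 42, and zero for non-divisors.
6 = 2 · 3 divides 42, and φ(6) = 2.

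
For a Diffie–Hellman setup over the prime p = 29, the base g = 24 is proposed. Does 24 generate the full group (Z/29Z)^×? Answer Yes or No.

No

φ(29) = 29 − 1 = 28 = 2^2 · 7.
It suffices to check that the order of 24 is not a proper divisor of 28: compute 24^(28/q) for q ∈ {2, 7}.
24^14 ≡ 1 (mod 29)  [q = 2: ≡ 1 ✗]
24^4 ≡ 16 (mod 29)  [q = 7: ≢ 1 ✓]
The check at q = 2 fails, so 24 generates a proper subgroup.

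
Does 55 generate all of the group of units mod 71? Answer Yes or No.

Yes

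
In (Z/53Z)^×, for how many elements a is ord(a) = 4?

2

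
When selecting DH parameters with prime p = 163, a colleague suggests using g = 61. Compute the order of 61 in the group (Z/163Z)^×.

By Lagrange's theorem, ord_163(61) divides φ(163) = 163 − 1 = 162 = 2 · 3^4.
Divisors of 162: 1, 2, 3, 6, 9, 18, 27, 54, 81, 162.
Compute 61^d (mod 163) for the divisors d until we hit 1:
61^1 ≡ 61 (mod 163)
61^2 ≡ 135 (mod 163)
61^3 ≡ 85 (mod 163)
61^6 ≡ 53 (mod 163)
61^9 ≡ 104 (mod 163)
61^18 ≡ 58 (mod 163)
61^27 ≡ 1 (mod 163) ✓
So ord_163(61) = 27.

27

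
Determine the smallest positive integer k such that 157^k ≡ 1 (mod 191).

190

ord(157) | φ(191) = 191 − 1 = 190 = 2 · 5 · 19.
Divisors of 190: 1, 2, 5, 10, 19, 38, 95, 190.
Evaluate successive powers at the divisors of 190:
157^1 ≡ 157 (mod 191)
157^2 ≡ 10 (mod 191)
157^5 ≡ 38 (mod 191)
157^10 ≡ 107 (mod 191)
157^19 ≡ 152 (mod 191)
157^38 ≡ 184 (mod 191)
157^95 ≡ 190 (mod 191)
157^190 ≡ 1 (mod 191) ✓
So ord_191(157) = 190.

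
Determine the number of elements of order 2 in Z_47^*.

1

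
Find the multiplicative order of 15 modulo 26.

ord(15) | φ(26) = φ(2)·φ(13) = 1·12 = 12 = 2^2 · 3.
Divisors of 12: 1, 2, 3, 4, 6, 12.
Check 15^d mod 26 for each divisor in increasing order:
15^1 ≡ 15 (mod 26)
15^2 ≡ 17 (mod 26)
15^3 ≡ 21 (mod 26)
15^4 ≡ 3 (mod 26)
15^6 ≡ 25 (mod 26)
15^12 ≡ 1 (mod 26) ✓
Hence ord(15) = 12.

12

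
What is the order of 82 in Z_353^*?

176

Since 82 ∈ (Z/353Z)^×, its order divides φ(353) = 353 − 1 = 352 = 2^5 · 11.
Divisors of 352: 1, 2, 4, 8, 11, 16, 22, 32, 44, 88, 176, 352.
Evaluate successive powers at the divisors of 352:
82^1 ≡ 82
82^2 ≡ 17
82^4 ≡ 289
82^8 ≡ 213
82^11 ≡ 49
82^16 ≡ 185
82^22 ≡ 283
82^32 ≡ 337
82^44 ≡ 311
82^88 ≡ 352
82^176 ≡ 1
So ord_353(82) = 176.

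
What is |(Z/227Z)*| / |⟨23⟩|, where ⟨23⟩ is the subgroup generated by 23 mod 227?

2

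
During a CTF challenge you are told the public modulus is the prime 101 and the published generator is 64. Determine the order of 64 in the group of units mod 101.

50

By Lagrange's theorem, ord_101(64) divides φ(101) = 101 − 1 = 100 = 2^2 · 5^2.
Divisors of 100: 1, 2, 4, 5, 10, 20, 25, 50, 100.
Evaluate successive powers at the divisors of 100:
64^1 ≡ 64
64^2 ≡ 56
64^4 ≡ 5
64^5 ≡ 17
64^10 ≡ 87
64^20 ≡ 95
64^25 ≡ 100
64^50 ≡ 1
The smallest such exponent is 50, so the order of 64 is 50.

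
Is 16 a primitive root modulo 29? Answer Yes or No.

No

φ(29) = 29 − 1 = 28 = 2^2 · 7.
16 is a primitive root mod 29 iff 16^(φ(29)/q) ≢ 1 for every prime q | φ(29), i.e. q ∈ {2, 7}.
16^14 ≡ 1 (mod 29)  [q = 2: ≡ 1 ✗]
16^4 ≡ 25 (mod 29)  [q = 7: ≢ 1 ✓]
16^14 ≡ 1 shows ord(16) | 14, strictly less than φ(29); not a primitive root.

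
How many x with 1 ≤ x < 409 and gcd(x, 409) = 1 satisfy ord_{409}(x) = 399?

0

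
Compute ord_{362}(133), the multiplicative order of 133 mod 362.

By Lagrange's theorem, ord_362(133) divides φ(362) = φ(2)·φ(181) = 1·180 = 180 = 2^2 · 3^2 · 5.
Divisors of 180: 1, 2, 3, 4, 5, 6, 9, 10, 12, 15, 18, 20, 30, 36, 45, 60, 90, 180.
Test each divisor d:
133^1 ≡ 133 (mod 362)
133^2 ≡ 313 (mod 362)
133^3 ≡ 361 (mod 362)
133^4 ≡ 229 (mod 362)
133^5 ≡ 49 (mod 362)
133^6 ≡ 1 (mod 362) ✓
The smallest such exponent is 6, so the order of 133 is 6.

6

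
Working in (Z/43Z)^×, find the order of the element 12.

The order of 12 must divide φ(43) = 43 − 1 = 42 = 2 · 3 · 7.
Divisors of 42: 1, 2, 3, 6, 7, 14, 21, 42.
Evaluate successive powers at the divisors of 42:
12^1 ≡ 12 (mod 43)
12^2 ≡ 15 (mod 43)
12^3 ≡ 8 (mod 43)
12^6 ≡ 21 (mod 43)
12^7 ≡ 37 (mod 43)
12^14 ≡ 36 (mod 43)
12^21 ≡ 42 (mod 43)
12^42 ≡ 1 (mod 43) ✓
So ord_43(12) = 42.

42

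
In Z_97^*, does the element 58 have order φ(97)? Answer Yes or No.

Yes

φ(97) = 97 − 1 = 96 = 2^5 · 3.
Test 58^(96/q) mod 97 for each prime factor q of 96:
58^48 ≡ 96 (mod 97)  [q = 2: ≢ 1 ✓]
58^32 ≡ 61 (mod 97)  [q = 3: ≢ 1 ✓]
None equal 1, so ord_97(58) = 96: 58 is a primitive root.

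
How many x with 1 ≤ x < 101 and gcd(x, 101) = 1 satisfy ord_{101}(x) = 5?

4

φ(101) = 101 − 1 = 100 = 2^2 · 5^2.
(Z/101Z)^× is cyclic (|G| = 100); a cyclic group of order m has exactly φ(d) elements of each order d | m, and none otherwise.
5 | 100, and φ(5) = 5 − 1 = 4.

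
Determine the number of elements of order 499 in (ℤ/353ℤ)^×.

φ(353) = 353 − 1 = 352 = 2^5 · 11.
(Z/353Z)^× is cyclic (|G| = 352); a cyclic group of order m has exactly φ(d) elements of each order d | m, and none otherwise.
499 does not divide 352, so no element of (Z/353Z)^× has order 499.

0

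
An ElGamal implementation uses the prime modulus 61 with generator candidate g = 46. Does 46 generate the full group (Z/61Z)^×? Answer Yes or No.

No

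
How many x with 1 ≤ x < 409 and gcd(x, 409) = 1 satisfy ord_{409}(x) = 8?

φ(409) = 409 − 1 = 408 = 2^3 · 3 · 17.
(Z/409Z)^× is cyclic (|G| = 408); a cyclic group of order m has exactly φ(d) elements of each order d | m, and none otherwise.
8 = 2^3 divides 408, and φ(8) = 4.

4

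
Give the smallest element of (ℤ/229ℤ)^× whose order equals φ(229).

φ(229) = 229 − 1 = 228 = 2^2 · 3 · 19.
Test candidates g = 2, 3, … against the prime factors q ∈ {2, 3, 19} of φ(229): g is a generator iff g^(228/q) ≢ 1 for every such q.
g = 2: 2^114 ≡ 228; 2^76 ≡ 1 — hits 1, so not a primitive root.
g = 3: 3^114 ≡ 1 — hits 1, so not a primitive root.
g = 4: 4^114 ≡ 1 — hits 1, so not a primitive root.
g = 5: 5^114 ≡ 1 — hits 1, so not a primitive root.
g = 6: 6^114 ≡ 228; 6^76 ≡ 134; 6^12 ≡ 165 — none is 1, so 6 is a primitive root.
The smallest primitive root modulo 229 is 6.

6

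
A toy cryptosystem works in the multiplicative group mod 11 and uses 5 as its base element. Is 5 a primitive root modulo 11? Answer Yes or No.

No

φ(11) = 11 − 1 = 10 = 2 · 5.
It suffices to check that the order of 5 is not a proper divisor of 10: compute 5^(10/q) for q ∈ {2, 5}.
5^5 ≡ 1 (mod 11)  [q = 2: ≡ 1 ✗]
5^2 ≡ 3 (mod 11)  [q = 5: ≢ 1 ✓]
The check at q = 2 fails, so 5 generates a proper subgroup.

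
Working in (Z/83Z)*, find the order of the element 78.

The order of 78 must divide φ(83) = 83 − 1 = 82 = 2 · 41.
Divisors of 82: 1, 2, 41, 82.
Evaluate successive powers at the divisors of 82:
78^1 ≡ 78 (mod 83)
78^2 ≡ 25 (mod 83)
78^41 ≡ 1 (mod 83) ✓
Hence ord(78) = 41.

41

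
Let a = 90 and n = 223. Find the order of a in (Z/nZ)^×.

222

The order of 90 must divide φ(223) = 223 − 1 = 222 = 2 · 3 · 37.
Divisors of 222: 1, 2, 3, 6, 37, 74, 111, 222.
Evaluate successive powers at the divisors of 222:
90^1 ≡ 90 (mod 223)
90^2 ≡ 72 (mod 223)
90^3 ≡ 13 (mod 223)
90^6 ≡ 169 (mod 223)
90^37 ≡ 184 (mod 223)
90^74 ≡ 183 (mod 223)
90^111 ≡ 222 (mod 223)
90^222 ≡ 1 (mod 223) ✓
Hence ord(90) = 222.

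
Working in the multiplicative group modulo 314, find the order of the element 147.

39

By Lagrange's theorem, ord_314(147) divides φ(314) = φ(2)·φ(157) = 1·156 = 156 = 2^2 · 3 · 13.
Divisors of 156: 1, 2, 3, 4, 6, 12, 13, 26, 39, 52, 78, 156.
Test each divisor d:
147^1 ≡ 147
147^2 ≡ 257
147^3 ≡ 99
147^4 ≡ 109
147^6 ≡ 67
147^12 ≡ 93
147^13 ≡ 169
147^26 ≡ 301
147^39 ≡ 1
Therefore the multiplicative order of 147 modulo 314 is 39.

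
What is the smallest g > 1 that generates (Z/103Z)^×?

φ(103) = 103 − 1 = 102 = 2 · 3 · 17.
g is a primitive root iff g^(102/q) ≢ 1 (mod 103) for each prime q ∈ {2, 3, 17}.
g = 2: 2^51 ≡ 1 — hits 1, so not a primitive root.
g = 3: 3^51 ≡ 102; 3^34 ≡ 1 — hits 1, so not a primitive root.
g = 4: 4^51 ≡ 1 — hits 1, so not a primitive root.
g = 5: 5^51 ≡ 102; 5^34 ≡ 56; 5^6 ≡ 72 — none is 1, so 5 is a primitive root.
The smallest primitive root modulo 103 is 5.

5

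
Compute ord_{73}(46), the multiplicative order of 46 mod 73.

The order of 46 must divide φ(73) = 73 − 1 = 72 = 2^3 · 3^2.
Divisors of 72: 1, 2, 3, 4, 6, 8, 9, 12, 18, 24, 36, 72.
Evaluate successive powers at the divisors of 72:
46^1 ≡ 46
46^2 ≡ 72
46^3 ≡ 27
46^4 ≡ 1
So ord_73(46) = 4.

4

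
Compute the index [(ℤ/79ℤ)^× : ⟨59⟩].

The order of 59 must divide φ(79) = 79 − 1 = 78 = 2 · 3 · 13.
Divisors of 78: 1, 2, 3, 6, 13, 26, 39, 78.
Compute 59^d (mod 79) for the divisors d until we hit 1:
59^1 ≡ 59 (mod 79)
59^2 ≡ 5 (mod 79)
59^3 ≡ 58 (mod 79)
59^6 ≡ 46 (mod 79)
59^13 ≡ 24 (mod 79)
59^26 ≡ 23 (mod 79)
59^39 ≡ 78 (mod 79)
59^78 ≡ 1 (mod 79) ✓
So ord_79(59) = 78, hence |⟨59⟩| = 78.
[(Z/79Z)^× : ⟨59⟩] = 78/78 = 1.

1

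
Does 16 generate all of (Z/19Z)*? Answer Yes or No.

No

φ(19) = 19 − 1 = 18 = 2 · 3^2.
It suffices to check that the order of 16 is not a proper divisor of 18: compute 16^(18/q) for q ∈ {2, 3}.
16^9 ≡ 1 (mod 19)  [q = 2: ≡ 1 ✗]
16^6 ≡ 7 (mod 19)  [q = 3: ≢ 1 ✓]
16^9 ≡ 1 shows ord(16) | 9, strictly less than φ(19); not a primitive root.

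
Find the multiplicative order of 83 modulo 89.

ord(83) | φ(89) = 89 − 1 = 88 = 2^3 · 11.
Divisors of 88: 1, 2, 4, 8, 11, 22, 44, 88.
Test each divisor d:
83^1 ≡ 83
83^2 ≡ 36
83^4 ≡ 50
83^8 ≡ 8
83^11 ≡ 52
83^22 ≡ 34
83^44 ≡ 88
83^88 ≡ 1
Therefore the multiplicative order of 83 modulo 89 is 88.

88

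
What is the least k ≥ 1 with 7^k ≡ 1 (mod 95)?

The order of 7 must divide φ(95) = φ(5·19) = (5−1)·(19−1) = 4·18 = 72 = 2^3 · 3^2.
Divisors of 72: 1, 2, 3, 4, 6, 8, 9, 12, 18, 24, 36, 72.
Check 7^d mod 95 for each divisor in increasing order:
7^1 ≡ 7 (mod 95)
7^2 ≡ 49 (mod 95)
7^3 ≡ 58 (mod 95)
7^4 ≡ 26 (mod 95)
7^6 ≡ 39 (mod 95)
7^8 ≡ 11 (mod 95)
7^9 ≡ 77 (mod 95)
7^12 ≡ 1 (mod 95) ✓
So ord_95(7) = 12.

12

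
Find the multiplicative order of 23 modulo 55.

4

Since 23 ∈ (Z/55Z)^×, its order divides φ(55) = φ(5·11) = (5−1)·(11−1) = 4·10 = 40 = 2^3 · 5.
Divisors of 40: 1, 2, 4, 5, 8, 10, 20, 40.
Compute 23^d (mod 55) for the divisors d until we hit 1:
23^1 ≡ 23 (mod 55)
23^2 ≡ 34 (mod 55)
23^4 ≡ 1 (mod 55) ✓
So ord_55(23) = 4.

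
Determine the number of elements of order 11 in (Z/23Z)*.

φ(23) = 23 − 1 = 22 = 2 · 11.
(Z/23Z)^× is cyclic (|G| = 22); a cyclic group of order m has exactly φ(d) elements of each order d | m, and none otherwise.
11 | 22, and φ(11) = 11 − 1 = 10.

10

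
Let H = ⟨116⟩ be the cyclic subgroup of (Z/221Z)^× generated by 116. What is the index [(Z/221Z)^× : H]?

12

Since 116 ∈ (Z/221Z)^×, its order divides φ(221) = φ(13·17) = (13−1)·(17−1) = 12·16 = 192 = 2^6 · 3.
Divisors of 192: 1, 2, 3, 4, 6, 8, 12, 16, 24, 32, 48, 64, 96, 192.
Test each divisor d:
116^1 ≡ 116
116^2 ≡ 196
116^3 ≡ 194
116^4 ≡ 183
116^6 ≡ 66
116^8 ≡ 118
116^12 ≡ 157
116^16 ≡ 1
So ord_221(116) = 16, hence |⟨116⟩| = 16.
[(Z/221Z)^× : ⟨116⟩] = 192/16 = 12.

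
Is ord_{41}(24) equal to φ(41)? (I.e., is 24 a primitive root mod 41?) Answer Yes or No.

Yes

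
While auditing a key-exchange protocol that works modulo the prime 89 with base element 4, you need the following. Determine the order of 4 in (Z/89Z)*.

By Lagrange's theorem, ord_89(4) divides φ(89) = 89 − 1 = 88 = 2^3 · 11.
Divisors of 88: 1, 2, 4, 8, 11, 22, 44, 88.
Evaluate successive powers at the divisors of 88:
4^1 ≡ 4 (mod 89)
4^2 ≡ 16 (mod 89)
4^4 ≡ 78 (mod 89)
4^8 ≡ 32 (mod 89)
4^11 ≡ 1 (mod 89) ✓
So ord_89(4) = 11.

11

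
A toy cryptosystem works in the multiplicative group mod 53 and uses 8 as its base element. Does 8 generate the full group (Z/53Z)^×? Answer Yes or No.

Yes

φ(53) = 53 − 1 = 52 = 2^2 · 13.
8 is a primitive root mod 53 iff 8^(φ(53)/q) ≢ 1 for every prime q | φ(53), i.e. q ∈ {2, 13}.
8^26 ≡ 52 (mod 53)  [q = 2: ≢ 1 ✓]
8^4 ≡ 15 (mod 53)  [q = 13: ≢ 1 ✓]
Every test exponent gives a nontrivial residue, hence 8 generates the full group.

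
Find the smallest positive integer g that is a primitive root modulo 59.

2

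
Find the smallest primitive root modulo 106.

3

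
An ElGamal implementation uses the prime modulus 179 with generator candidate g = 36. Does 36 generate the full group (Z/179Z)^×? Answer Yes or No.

φ(179) = 179 − 1 = 178 = 2 · 89.
It suffices to check that the order of 36 is not a proper divisor of 178: compute 36^(178/q) for q ∈ {2, 89}.
36^89 ≡ 1 (mod 179)  [q = 2: ≡ 1 ✗]
36^2 ≡ 43 (mod 179)  [q = 89: ≢ 1 ✓]
The check at q = 2 fails, so 36 generates a proper subgroup.

No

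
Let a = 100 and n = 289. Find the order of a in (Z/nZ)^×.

136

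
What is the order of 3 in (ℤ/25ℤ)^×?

20

Since 3 ∈ (Z/25Z)^×, its order divides φ(25) = φ(5^2) = 5·(5−1) = 20 = 2^2 · 5.
Divisors of 20: 1, 2, 4, 5, 10, 20.
Check 3^d mod 25 for each divisor in increasing order:
3^1 ≡ 3 (mod 25)
3^2 ≡ 9 (mod 25)
3^4 ≡ 6 (mod 25)
3^5 ≡ 18 (mod 25)
3^10 ≡ 24 (mod 25)
3^20 ≡ 1 (mod 25) ✓
Hence ord(3) = 20.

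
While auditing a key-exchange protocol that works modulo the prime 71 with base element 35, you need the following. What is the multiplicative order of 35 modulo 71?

70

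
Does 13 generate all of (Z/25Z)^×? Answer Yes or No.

Yes

φ(25) = φ(5^2) = 5·(5−1) = 20 = 2^2 · 5.
13 is a primitive root mod 25 iff 13^(φ(25)/q) ≢ 1 for every prime q | φ(25), i.e. q ∈ {2, 5}.
13^10 ≡ 24 (mod 25)  [q = 2: ≢ 1 ✓]
13^4 ≡ 11 (mod 25)  [q = 5: ≢ 1 ✓]
Every test exponent gives a nontrivial residue, hence 13 generates the full group.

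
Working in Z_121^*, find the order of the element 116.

ord(116) | φ(121) = φ(11^2) = 11·(11−1) = 110 = 2 · 5 · 11.
Divisors of 110: 1, 2, 5, 10, 11, 22, 55, 110.
Compute 116^d (mod 121) for the divisors d until we hit 1:
116^1 ≡ 116 (mod 121)
116^2 ≡ 25 (mod 121)
116^5 ≡ 21 (mod 121)
116^10 ≡ 78 (mod 121)
116^11 ≡ 94 (mod 121)
116^22 ≡ 3 (mod 121)
116^55 ≡ 120 (mod 121)
116^110 ≡ 1 (mod 121) ✓
Therefore the multiplicative order of 116 modulo 121 is 110.

110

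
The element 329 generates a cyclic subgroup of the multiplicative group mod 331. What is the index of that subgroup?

22

ord(329) | φ(331) = 331 − 1 = 330 = 2 · 3 · 5 · 11.
Divisors of 330: 1, 2, 3, 5, 6, 10, 11, 15, 22, 30, 33, 55, 66, 110, 165, 330.
Evaluate successive powers at the divisors of 330:
329^1 ≡ 329 (mod 331)
329^2 ≡ 4 (mod 331)
329^3 ≡ 323 (mod 331)
329^5 ≡ 299 (mod 331)
329^6 ≡ 64 (mod 331)
329^10 ≡ 31 (mod 331)
329^11 ≡ 269 (mod 331)
329^15 ≡ 1 (mod 331) ✓
So ord_331(329) = 15, hence |⟨329⟩| = 15.
The index is φ(331) / ord(329) = 330 / 15 = 22.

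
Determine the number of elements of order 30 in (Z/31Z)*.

8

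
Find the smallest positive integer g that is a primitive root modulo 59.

φ(59) = 59 − 1 = 58 = 2 · 29.
Test candidates g = 2, 3, … against the prime factors q ∈ {2, 29} of φ(59): g is a generator iff g^(58/q) ≢ 1 for every such q.
g = 2: 2^29 ≡ 58; 2^2 ≡ 4 — none is 1, so 2 is a primitive root.
So 2 is the smallest generator of (Z/59Z)^×.

2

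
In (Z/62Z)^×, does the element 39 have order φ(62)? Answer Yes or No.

No

φ(62) = φ(2)·φ(31) = 1·30 = 30 = 2 · 3 · 5.
An element g generates (Z/62Z)^× iff g^(30/q) ≢ 1 (mod 62) for each prime q ∈ {2, 3, 5}.
39^15 ≡ 1 (mod 62)  [q = 2: ≡ 1 ✗]
39^10 ≡ 1 (mod 62)  [q = 3: ≡ 1 ✗]
39^6 ≡ 39 (mod 62)  [q = 5: ≢ 1 ✓]
39^15 ≡ 1 shows ord(39) | 15, strictly less than φ(62); not a primitive root.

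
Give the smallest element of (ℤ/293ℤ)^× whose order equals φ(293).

φ(293) = 293 − 1 = 292 = 2^2 · 73.
Test candidates g = 2, 3, … against the prime factors q ∈ {2, 73} of φ(293): g is a generator iff g^(292/q) ≢ 1 for every such q.
g = 2: 2^146 ≡ 292; 2^4 ≡ 16 — none is 1, so 2 is a primitive root.
The smallest primitive root modulo 293 is 2.

2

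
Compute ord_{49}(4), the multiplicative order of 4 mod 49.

21

ord(4) | φ(49) = φ(7^2) = 7·(7−1) = 42 = 2 · 3 · 7.
Divisors of 42: 1, 2, 3, 6, 7, 14, 21, 42.
Test each divisor d:
4^1 ≡ 4 (mod 49)
4^2 ≡ 16 (mod 49)
4^3 ≡ 15 (mod 49)
4^6 ≡ 29 (mod 49)
4^7 ≡ 18 (mod 49)
4^14 ≡ 30 (mod 49)
4^21 ≡ 1 (mod 49) ✓
Therefore the multiplicative order of 4 modulo 49 is 21.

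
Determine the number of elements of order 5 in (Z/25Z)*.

4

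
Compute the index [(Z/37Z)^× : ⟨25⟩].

2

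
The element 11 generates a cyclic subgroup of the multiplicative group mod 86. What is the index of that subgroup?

6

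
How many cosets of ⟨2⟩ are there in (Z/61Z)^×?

1

ord(2) | φ(61) = 61 − 1 = 60 = 2^2 · 3 · 5.
Divisors of 60: 1, 2, 3, 4, 5, 6, 10, 12, 15, 20, 30, 60.
Compute 2^d (mod 61) for the divisors d until we hit 1:
2^1 ≡ 2
2^2 ≡ 4
2^3 ≡ 8
2^4 ≡ 16
2^5 ≡ 32
2^6 ≡ 3
2^10 ≡ 48
2^12 ≡ 9
2^15 ≡ 11
2^20 ≡ 47
2^30 ≡ 60
2^60 ≡ 1
So ord_61(2) = 60, hence |⟨2⟩| = 60.
[(Z/61Z)^× : ⟨2⟩] = 60/60 = 1.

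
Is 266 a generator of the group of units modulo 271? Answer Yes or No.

φ(271) = 271 − 1 = 270 = 2 · 3^3 · 5.
266 is a primitive root mod 271 iff 266^(φ(271)/q) ≢ 1 for every prime q | φ(271), i.e. q ∈ {2, 3, 5}.
266^135 ≡ 270 (mod 271)  [q = 2: ≢ 1 ✓]
266^90 ≡ 28 (mod 271)  [q = 3: ≢ 1 ✓]
266^54 ≡ 1 (mod 271)  [q = 5: ≡ 1 ✗]
Since 266^54 ≡ 1, the order of 266 divides 54 < 270, so 266 is not a primitive root.

No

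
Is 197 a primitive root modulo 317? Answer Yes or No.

φ(317) = 317 − 1 = 316 = 2^2 · 79.
It suffices to check that the order of 197 is not a proper divisor of 316: compute 197^(316/q) for q ∈ {2, 79}.
197^158 ≡ 316 (mod 317)  [q = 2: ≢ 1 ✓]
197^4 ≡ 156 (mod 317)  [q = 79: ≢ 1 ✓]
All checks pass, so 197 has order 316 and is a primitive root modulo 317.

Yes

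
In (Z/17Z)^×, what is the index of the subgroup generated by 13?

Since 13 ∈ (Z/17Z)^×, its order divides φ(17) = 17 − 1 = 16 = 2^4.
Divisors of 16: 1, 2, 4, 8, 16.
Evaluate successive powers at the divisors of 16:
13^1 ≡ 13
13^2 ≡ 16
13^4 ≡ 1
Thus |⟨13⟩| = ord(13) = 4.
Index = |(Z/17Z)^×| / |⟨13⟩| = 16 / 4 = 4.

4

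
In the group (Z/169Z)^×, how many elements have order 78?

24

φ(169) = φ(13^2) = 13·(13−1) = 156 = 2^2 · 3 · 13.
Since (Z/169Z)^× is cyclic of order 156, the number of elements of order d is φ(d) when d | 156 and 0 otherwise.
78 = 2 · 3 · 13 divides 156, and φ(78) = 24.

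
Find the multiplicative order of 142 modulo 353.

352

ord(142) | φ(353) = 353 − 1 = 352 = 2^5 · 11.
Divisors of 352: 1, 2, 4, 8, 11, 16, 22, 32, 44, 88, 176, 352.
Evaluate successive powers at the divisors of 352:
142^1 ≡ 142
142^2 ≡ 43
142^4 ≡ 84
142^8 ≡ 349
142^11 ≡ 286
142^16 ≡ 16
142^22 ≡ 253
142^32 ≡ 256
142^44 ≡ 116
142^88 ≡ 42
142^176 ≡ 352
142^352 ≡ 1
Therefore the multiplicative order of 142 modulo 353 is 352.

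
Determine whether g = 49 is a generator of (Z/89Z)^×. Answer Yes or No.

φ(89) = 89 − 1 = 88 = 2^3 · 11.
An element g generates (Z/89Z)^× iff g^(88/q) ≢ 1 (mod 89) for each prime q ∈ {2, 11}.
49^44 ≡ 1 (mod 89)  [q = 2: ≡ 1 ✗]
49^8 ≡ 16 (mod 89)  [q = 11: ≢ 1 ✓]
The check at q = 2 fails, so 49 generates a proper subgroup.

No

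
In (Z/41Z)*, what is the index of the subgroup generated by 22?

Since 22 ∈ (Z/41Z)^×, its order divides φ(41) = 41 − 1 = 40 = 2^3 · 5.
Divisors of 40: 1, 2, 4, 5, 8, 10, 20, 40.
Evaluate successive powers at the divisors of 40:
22^1 ≡ 22 (mod 41)
22^2 ≡ 33 (mod 41)
22^4 ≡ 23 (mod 41)
22^5 ≡ 14 (mod 41)
22^8 ≡ 37 (mod 41)
22^10 ≡ 32 (mod 41)
22^20 ≡ 40 (mod 41)
22^40 ≡ 1 (mod 41) ✓
The order of 22 is 40, so the subgroup it generates has 40 elements.
[(Z/41Z)^× : ⟨22⟩] = 40/40 = 1.

1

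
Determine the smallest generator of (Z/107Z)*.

φ(107) = 107 − 1 = 106 = 2 · 53.
Test candidates g = 2, 3, … against the prime factors q ∈ {2, 53} of φ(107): g is a generator iff g^(106/q) ≢ 1 for every such q.
g = 2: 2^53 ≡ 106; 2^2 ≡ 4 — none is 1, so 2 is a primitive root.
The smallest primitive root modulo 107 is 2.

2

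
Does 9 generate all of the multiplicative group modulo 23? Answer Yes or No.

φ(23) = 23 − 1 = 22 = 2 · 11.
An element g generates (Z/23Z)^× iff g^(22/q) ≢ 1 (mod 23) for each prime q ∈ {2, 11}.
9^11 ≡ 1 (mod 23)  [q = 2: ≡ 1 ✗]
9^2 ≡ 12 (mod 23)  [q = 11: ≢ 1 ✓]
9^11 ≡ 1 shows ord(9) | 11, strictly less than φ(23); not a primitive root.

No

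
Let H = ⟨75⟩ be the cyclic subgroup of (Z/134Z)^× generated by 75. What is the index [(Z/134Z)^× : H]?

3

ord(75) | φ(134) = φ(2)·φ(67) = 1·66 = 66 = 2 · 3 · 11.
Divisors of 66: 1, 2, 3, 6, 11, 22, 33, 66.
Check 75^d mod 134 for each divisor in increasing order:
75^1 ≡ 75 (mod 134)
75^2 ≡ 131 (mod 134)
75^3 ≡ 43 (mod 134)
75^6 ≡ 107 (mod 134)
75^11 ≡ 133 (mod 134)
75^22 ≡ 1 (mod 134) ✓
Thus |⟨75⟩| = ord(75) = 22.
[(Z/134Z)^× : ⟨75⟩] = 66/22 = 3.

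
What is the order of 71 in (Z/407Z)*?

The order of 71 must divide φ(407) = φ(11·37) = (11−1)·(37−1) = 10·36 = 360 = 2^3 · 3^2 · 5.
Divisors of 360: 1, 2, 3, 4, 5, 6, 8, 9, 10, 12, 15, 18, 20, 24, 30, 36, 40, 45, 60, 72, 90, 120, 180, 360.
Compute 71^d (mod 407) for the divisors d until we hit 1:
71^1 ≡ 71
71^2 ≡ 157
71^3 ≡ 158
71^4 ≡ 229
71^5 ≡ 386
71^6 ≡ 137
71^8 ≡ 345
71^9 ≡ 75
71^10 ≡ 34
71^12 ≡ 47
71^15 ≡ 100
71^18 ≡ 334
71^20 ≡ 342
71^24 ≡ 174
71^30 ≡ 232
71^36 ≡ 38
71^40 ≡ 155
71^45 ≡ 1
The smallest such exponent is 45, so the order of 71 is 45.

45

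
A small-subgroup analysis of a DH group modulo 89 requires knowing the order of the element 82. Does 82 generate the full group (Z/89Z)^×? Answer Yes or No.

φ(89) = 89 − 1 = 88 = 2^3 · 11.
82 is a primitive root mod 89 iff 82^(φ(89)/q) ≢ 1 for every prime q | φ(89), i.e. q ∈ {2, 11}.
82^44 ≡ 88 (mod 89)  [q = 2: ≢ 1 ✓]
82^8 ≡ 4 (mod 89)  [q = 11: ≢ 1 ✓]
Every test exponent gives a nontrivial residue, hence 82 generates the full group.

Yes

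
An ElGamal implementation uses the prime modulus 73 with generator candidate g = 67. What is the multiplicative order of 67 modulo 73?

36

ord(67) | φ(73) = 73 − 1 = 72 = 2^3 · 3^2.
Divisors of 72: 1, 2, 3, 4, 6, 8, 9, 12, 18, 24, 36, 72.
Check 67^d mod 73 for each divisor in increasing order:
67^1 ≡ 67
67^2 ≡ 36
67^3 ≡ 3
67^4 ≡ 55
67^6 ≡ 9
67^8 ≡ 32
67^9 ≡ 27
67^12 ≡ 8
67^18 ≡ 72
67^24 ≡ 64
67^36 ≡ 1
So ord_73(67) = 36.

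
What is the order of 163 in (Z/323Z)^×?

48

By Lagrange's theorem, ord_323(163) divides φ(323) = φ(17·19) = (17−1)·(19−1) = 16·18 = 288 = 2^5 · 3^2.
Divisors of 288: 1, 2, 3, 4, 6, 8, 9, 12, 16, 18, 24, 32, 36, 48, 72, 96, 144, 288.
Compute 163^d (mod 323) for the divisors d until we hit 1:
163^1 ≡ 163 (mod 323)
163^2 ≡ 83 (mod 323)
163^3 ≡ 286 (mod 323)
163^4 ≡ 106 (mod 323)
163^6 ≡ 77 (mod 323)
163^8 ≡ 254 (mod 323)
163^9 ≡ 58 (mod 323)
163^12 ≡ 115 (mod 323)
163^16 ≡ 239 (mod 323)
163^18 ≡ 134 (mod 323)
163^24 ≡ 305 (mod 323)
163^32 ≡ 273 (mod 323)
163^36 ≡ 191 (mod 323)
163^48 ≡ 1 (mod 323) ✓
The smallest such exponent is 48, so the order of 163 is 48.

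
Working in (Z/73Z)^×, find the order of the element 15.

72

The order of 15 must divide φ(73) = 73 − 1 = 72 = 2^3 · 3^2.
Divisors of 72: 1, 2, 3, 4, 6, 8, 9, 12, 18, 24, 36, 72.
Compute 15^d (mod 73) for the divisors d until we hit 1:
15^1 ≡ 15
15^2 ≡ 6
15^3 ≡ 17
15^4 ≡ 36
15^6 ≡ 70
15^8 ≡ 55
15^9 ≡ 22
15^12 ≡ 9
15^18 ≡ 46
15^24 ≡ 8
15^36 ≡ 72
15^72 ≡ 1
Hence ord(15) = 72.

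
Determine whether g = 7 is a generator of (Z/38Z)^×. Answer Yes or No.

No

φ(38) = φ(2)·φ(19) = 1·18 = 18 = 2 · 3^2.
Test 7^(18/q) mod 38 for each prime factor q of 18:
7^9 ≡ 1 (mod 38)  [q = 2: ≡ 1 ✗]
7^6 ≡ 1 (mod 38)  [q = 3: ≡ 1 ✗]
Since 7^9 ≡ 1, the order of 7 divides 9 < 18, so 7 is not a primitive root.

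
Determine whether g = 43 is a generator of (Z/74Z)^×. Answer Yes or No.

No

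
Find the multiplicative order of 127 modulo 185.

36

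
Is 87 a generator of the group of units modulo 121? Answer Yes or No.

No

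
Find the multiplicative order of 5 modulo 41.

ord(5) | φ(41) = 41 − 1 = 40 = 2^3 · 5.
Divisors of 40: 1, 2, 4, 5, 8, 10, 20, 40.
Evaluate successive powers at the divisors of 40:
5^1 ≡ 5
5^2 ≡ 25
5^4 ≡ 10
5^5 ≡ 9
5^8 ≡ 18
5^10 ≡ 40
5^20 ≡ 1
Therefore the multiplicative order of 5 modulo 41 is 20.

20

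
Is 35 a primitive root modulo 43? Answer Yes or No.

φ(43) = 43 − 1 = 42 = 2 · 3 · 7.
An element g generates (Z/43Z)^× iff g^(42/q) ≢ 1 (mod 43) for each prime q ∈ {2, 3, 7}.
35^21 ≡ 1 (mod 43)  [q = 2: ≡ 1 ✗]
35^14 ≡ 1 (mod 43)  [q = 3: ≡ 1 ✗]
35^6 ≡ 16 (mod 43)  [q = 7: ≢ 1 ✓]
35^21 ≡ 1 shows ord(35) | 21, strictly less than φ(43); not a primitive root.

No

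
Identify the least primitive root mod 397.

φ(397) = 397 − 1 = 396 = 2^2 · 3^2 · 11.
g is a primitive root iff g^(396/q) ≢ 1 (mod 397) for each prime q ∈ {2, 3, 11}.
g = 2: 2^198 ≡ 396; 2^132 ≡ 1 — hits 1, so not a primitive root.
g = 3: 3^198 ≡ 1 — hits 1, so not a primitive root.
g = 4: 4^198 ≡ 1 — hits 1, so not a primitive root.
g = 5: 5^198 ≡ 396; 5^132 ≡ 362; 5^36 ≡ 290 — none is 1, so 5 is a primitive root.
Hence the least primitive root of 397 is 5.

5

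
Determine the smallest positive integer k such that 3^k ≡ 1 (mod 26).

3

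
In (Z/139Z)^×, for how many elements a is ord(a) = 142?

0

φ(139) = 139 − 1 = 138 = 2 · 3 · 23.
In a cyclic group of order 138, there are φ(d) elements of order d for each divisor d of 138, and zero for non-divisors.
Here 138 is not a multiple of 142, so there are no elements of order 142.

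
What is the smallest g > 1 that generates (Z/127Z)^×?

3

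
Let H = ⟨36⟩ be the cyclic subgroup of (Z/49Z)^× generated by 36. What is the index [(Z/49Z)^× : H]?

6

ord(36) | φ(49) = φ(7^2) = 7·(7−1) = 42 = 2 · 3 · 7.
Divisors of 42: 1, 2, 3, 6, 7, 14, 21, 42.
Evaluate successive powers at the divisors of 42:
36^1 ≡ 36
36^2 ≡ 22
36^3 ≡ 8
36^6 ≡ 15
36^7 ≡ 1
Thus |⟨36⟩| = ord(36) = 7.
Index = |(Z/49Z)^×| / |⟨36⟩| = 42 / 7 = 6.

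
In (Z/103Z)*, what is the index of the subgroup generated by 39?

3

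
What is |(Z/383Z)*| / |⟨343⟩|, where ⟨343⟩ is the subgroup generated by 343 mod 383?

The order of 343 must divide φ(383) = 383 − 1 = 382 = 2 · 191.
Divisors of 382: 1, 2, 191, 382.
Test each divisor d:
343^1 ≡ 343 (mod 383)
343^2 ≡ 68 (mod 383)
343^191 ≡ 1 (mod 383) ✓
Thus |⟨343⟩| = ord(343) = 191.
[(Z/383Z)^× : ⟨343⟩] = 382/191 = 2.

2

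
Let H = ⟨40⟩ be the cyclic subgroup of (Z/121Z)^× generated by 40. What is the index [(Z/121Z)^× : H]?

By Lagrange's theorem, ord_121(40) divides φ(121) = φ(11^2) = 11·(11−1) = 110 = 2 · 5 · 11.
Divisors of 110: 1, 2, 5, 10, 11, 22, 55, 110.
Check 40^d mod 121 for each divisor in increasing order:
40^1 ≡ 40 (mod 121)
40^2 ≡ 27 (mod 121)
40^5 ≡ 120 (mod 121)
40^10 ≡ 1 (mod 121) ✓
The order of 40 is 10, so the subgroup it generates has 10 elements.
[(Z/121Z)^× : ⟨40⟩] = 110/10 = 11.

11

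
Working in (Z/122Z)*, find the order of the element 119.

5

Since 119 ∈ (Z/122Z)^×, its order divides φ(122) = φ(2)·φ(61) = 1·60 = 60 = 2^2 · 3 · 5.
Divisors of 60: 1, 2, 3, 4, 5, 6, 10, 12, 15, 20, 30, 60.
Test each divisor d:
119^1 ≡ 119 (mod 122)
119^2 ≡ 9 (mod 122)
119^3 ≡ 95 (mod 122)
119^4 ≡ 81 (mod 122)
119^5 ≡ 1 (mod 122) ✓
Hence ord(119) = 5.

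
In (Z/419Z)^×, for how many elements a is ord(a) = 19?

18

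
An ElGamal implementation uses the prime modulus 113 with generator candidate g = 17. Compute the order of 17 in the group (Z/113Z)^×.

Since 17 ∈ (Z/113Z)^×, its order divides φ(113) = 113 − 1 = 112 = 2^4 · 7.
Divisors of 112: 1, 2, 4, 7, 8, 14, 16, 28, 56, 112.
Compute 17^d (mod 113) for the divisors d until we hit 1:
17^1 ≡ 17
17^2 ≡ 63
17^4 ≡ 14
17^7 ≡ 78
17^8 ≡ 83
17^14 ≡ 95
17^16 ≡ 109
17^28 ≡ 98
17^56 ≡ 112
17^112 ≡ 1
The smallest such exponent is 112, so the order of 17 is 112.

112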